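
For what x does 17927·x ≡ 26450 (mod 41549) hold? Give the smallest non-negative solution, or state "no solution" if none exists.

11372

First find gcd(17927, 41549):
41549 = 2×17927 + 5695
17927 = 3×5695 + 842
5695 = 6×842 + 643
842 = 1×643 + 199
643 = 3×199 + 46
199 = 4×46 + 15
46 = 3×15 + 1
15 = 15×1 + 0
gcd = 1, so a unique solution mod 41549 exists.
Back-substitute for the Bézout coefficients:
1 = 46 − 3·15
1 = −3·199 + 13·46
1 = 13·643 − 42·199
1 = −42·842 + 55·643
1 = 55·5695 − 372·842
1 = −372·17927 + 1171·5695
1 = 1171·41549 − 2714·17927
So 17927·(-2714) ≡ 1 (mod 41549), giving 17927⁻¹ ≡ 38835.
x ≡ 17927⁻¹·26450 ≡ 38835·26450 ≡ 11372 (mod 41549).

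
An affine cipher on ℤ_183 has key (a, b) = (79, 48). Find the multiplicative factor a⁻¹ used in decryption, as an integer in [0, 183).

Run Euclid on (183, 79):
183 = 2*79 + 25
79 = 3*25 + 4
25 = 6*4 + 1
4 = 4*1 + 0
gcd = 1, so the inverse exists. Back-substitute:
1 = 25 − 6·4
1 = −6·79 + 19·25
1 = 19·183 − 44·79
Hence 79⁻¹ ≡ -44 ≡ 139 (mod 183).

139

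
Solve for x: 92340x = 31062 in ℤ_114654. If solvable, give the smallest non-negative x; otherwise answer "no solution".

14884

First find gcd(92340, 114654):
114654 = 1×92340 + 22314
92340 = 4×22314 + 3084
22314 = 7×3084 + 726
3084 = 4×726 + 180
726 = 4×180 + 6
180 = 30×6 + 0
gcd = 6 and 6 | 31062, so solutions exist. Divide through by 6: 15390x ≡ 5177 (mod 19109).
Now find 15390⁻¹ mod 19109:
19109 = 1*15390 + 3719
15390 = 4*3719 + 514
3719 = 7*514 + 121
514 = 4*121 + 30
121 = 4*30 + 1
30 = 30*1 + 0
Back-substitute:
1 = 121 − 4·30
1 = −4·514 + 17·121
1 = 17·3719 − 123·514
1 = −123·15390 + 509·3719
1 = 509·19109 − 632·15390
So 15390·(-632) ≡ 1 (mod 19109), i.e. 15390⁻¹ ≡ 18477.
Then x ≡ 18477·5177 ≡ 14884 (mod 19109); the smallest non-negative solution is x = 14884.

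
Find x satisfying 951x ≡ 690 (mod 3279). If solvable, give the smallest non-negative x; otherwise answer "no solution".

380

First find gcd(951, 3279):
3279 = 3*951 + 426
951 = 2*426 + 99
426 = 4*99 + 30
99 = 3*30 + 9
30 = 3*9 + 3
9 = 3*3 + 0
gcd = 3 and 3 | 690, so solutions exist. Divide through by 3: 317x ≡ 230 (mod 1093).
Now find 317⁻¹ mod 1093:
1093 = 3·317 + 142
317 = 2·142 + 33
142 = 4·33 + 10
33 = 3·10 + 3
10 = 3·3 + 1
3 = 3·1 + 0
Back-substitute:
1 = 10 − 3·3
1 = −3·33 + 10·10
1 = 10·142 − 43·33
1 = −43·317 + 96·142
1 = 96·1093 − 331·317
So 317·(-331) ≡ 1 (mod 1093), i.e. 317⁻¹ ≡ 762.
Then x ≡ 762·230 ≡ 380 (mod 1093); the smallest non-negative solution is x = 380.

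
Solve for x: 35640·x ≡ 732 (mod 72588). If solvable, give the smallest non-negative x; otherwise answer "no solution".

First find gcd(35640, 72588):
72588 = 2×35640 + 1308
35640 = 27×1308 + 324
1308 = 4×324 + 12
324 = 27×12 + 0
gcd = 12 and 12 | 732, so solutions exist. Divide through by 12: 2970x ≡ 61 (mod 6049).
Now find 2970⁻¹ mod 6049:
6049 = 2×2970 + 109
2970 = 27×109 + 27
109 = 4×27 + 1
27 = 27×1 + 0
Back-substitute:
1 = 109 − 4·27
1 = −4·2970 + 109·109
1 = 109·6049 − 222·2970
So 2970·(-222) ≡ 1 (mod 6049), i.e. 2970⁻¹ ≡ 5827.
Then x ≡ 5827·61 ≡ 4605 (mod 6049); the smallest non-negative solution is x = 4605.

4605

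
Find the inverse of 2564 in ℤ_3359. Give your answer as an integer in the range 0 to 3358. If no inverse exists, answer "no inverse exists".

2721

Extended Euclidean algorithm:
3359 = 1·2564 + 795
2564 = 3·795 + 179
795 = 4·179 + 79
179 = 2·79 + 21
79 = 3·21 + 16
21 = 1·16 + 5
16 = 3·5 + 1
5 = 5·1 + 0
gcd = 1, so the inverse exists. Back-substitute:
1 = 16 − 3·5
1 = −3·21 + 4·16
1 = 4·79 − 15·21
1 = −15·179 + 34·79
1 = 34·795 − 151·179
1 = −151·2564 + 487·795
1 = 487·3359 − 638·2564
So 2564·(-638) ≡ 1 (mod 3359), and -638 ≡ 2721 (mod 3359).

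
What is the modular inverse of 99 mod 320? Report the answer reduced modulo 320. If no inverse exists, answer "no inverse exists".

Extended Euclidean algorithm:
320 = 3·99 + 23
99 = 4·23 + 7
23 = 3·7 + 2
7 = 3·2 + 1
2 = 2·1 + 0
The gcd is 1. Working backward:
1 = 7 − 3·2
1 = −3·23 + 10·7
1 = 10·99 − 43·23
1 = −43·320 + 139·99
So 99·139 ≡ 1 (mod 320).

139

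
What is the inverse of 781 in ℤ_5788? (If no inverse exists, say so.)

Extended Euclidean algorithm:
5788 = 7×781 + 321
781 = 2×321 + 139
321 = 2×139 + 43
139 = 3×43 + 10
43 = 4×10 + 3
10 = 3×3 + 1
3 = 3×1 + 0
Since gcd(781, 5788) = 1, back-substitute to write 1 as a combination:
1 = 10 − 3·3
1 = −3·43 + 13·10
1 = 13·139 − 42·43
1 = −42·321 + 97·139
1 = 97·781 − 236·321
1 = −236·5788 + 1749·781
So 781·1749 ≡ 1 (mod 5788).

1749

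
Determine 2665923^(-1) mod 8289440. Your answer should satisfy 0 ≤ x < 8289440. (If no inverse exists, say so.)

3301867

Apply the Euclidean algorithm to 8289440 and 2665923:
8289440 = 3*2665923 + 291671
2665923 = 9*291671 + 40884
291671 = 7*40884 + 5483
40884 = 7*5483 + 2503
5483 = 2*2503 + 477
2503 = 5*477 + 118
477 = 4*118 + 5
118 = 23*5 + 3
5 = 1*3 + 2
3 = 1*2 + 1
2 = 2*1 + 0
Since gcd(2665923, 8289440) = 1, back-substitute to write 1 as a combination:
1 = 3 − 2
1 = −5 + 2·3
1 = 2·118 − 47·5
1 = −47·477 + 190·118
1 = 190·2503 − 997·477
1 = −997·5483 + 2184·2503
1 = 2184·40884 − 16285·5483
1 = −16285·291671 + 116179·40884
1 = 116179·2665923 − 1061896·291671
1 = −1061896·8289440 + 3301867·2665923
So 2665923·3301867 ≡ 1 (mod 8289440).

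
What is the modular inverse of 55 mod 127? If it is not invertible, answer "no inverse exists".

97

Extended Euclidean algorithm:
127 = 2·55 + 17
55 = 3·17 + 4
17 = 4·4 + 1
4 = 4·1 + 0
gcd = 1, so the inverse exists. Back-substitute:
1 = 17 − 4·4
1 = −4·55 + 13·17
1 = 13·127 − 30·55
Thus 55·(-30) ≡ 1 (mod 127); reducing, -30 mod 127 = 97.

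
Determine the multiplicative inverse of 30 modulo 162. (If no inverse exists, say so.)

no inverse exists

Euclidean algorithm on 162, 30:
162 = 5·30 + 12
30 = 2·12 + 6
12 = 2·6 + 0
The gcd is 6, not 1, hence no inverse exists.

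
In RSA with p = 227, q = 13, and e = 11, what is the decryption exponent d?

2219

φ(n) = (p−1)(q−1) = 226·12 = 2712.
Need d with 11·d ≡ 1 (mod 2712). Apply the extended Euclidean algorithm:
2712 = 246·11 + 6
11 = 1·6 + 5
6 = 1·5 + 1
5 = 5·1 + 0
Back-substitute:
1 = 6 − 5
1 = −11 + 2·6
1 = 2·2712 − 493·11
So 11·(-493) ≡ 1 (mod 2712), hence d ≡ -493 ≡ 2219 (mod 2712).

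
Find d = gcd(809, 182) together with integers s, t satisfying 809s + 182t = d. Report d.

1

Repeated division:
809 = 4·182 + 81
182 = 2·81 + 20
81 = 4·20 + 1
20 = 20·1 + 0
gcd(809, 182) = 1.
Back-substituting:
1 = 81 − 4·20
1 = −4·182 + 9·81
1 = 9·809 − 40·182
So 1 = (9)·809 + (-40)·182.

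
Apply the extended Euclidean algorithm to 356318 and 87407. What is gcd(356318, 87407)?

1

Euclidean algorithm:
356318 = 4*87407 + 6690
87407 = 13*6690 + 437
6690 = 15*437 + 135
437 = 3*135 + 32
135 = 4*32 + 7
32 = 4*7 + 4
7 = 1*4 + 3
4 = 1*3 + 1
3 = 3*1 + 0
gcd(356318, 87407) = 1.
Back-substituting:
1 = 4 − 3
1 = −7 + 2·4
1 = 2·32 − 9·7
1 = −9·135 + 38·32
1 = 38·437 − 123·135
1 = −123·6690 + 1883·437
1 = 1883·87407 − 24602·6690
1 = −24602·356318 + 100291·87407
So 1 = (-24602)·356318 + (100291)·87407.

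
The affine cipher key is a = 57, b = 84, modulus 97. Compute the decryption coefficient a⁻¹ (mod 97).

Run Euclid on (97, 57):
97 = 1·57 + 40
57 = 1·40 + 17
40 = 2·17 + 6
17 = 2·6 + 5
6 = 1·5 + 1
5 = 5·1 + 0
gcd = 1, so the inverse exists. Back-substitute:
1 = 6 − 5
1 = −17 + 3·6
1 = 3·40 − 7·17
1 = −7·57 + 10·40
1 = 10·97 − 17·57
So 57·(-17) ≡ 1 (mod 97), and -17 ≡ 80 (mod 97).

80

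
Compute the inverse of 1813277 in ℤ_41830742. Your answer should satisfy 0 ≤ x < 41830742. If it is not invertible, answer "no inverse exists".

Run Euclid on (41830742, 1813277):
41830742 = 23×1813277 + 125371
1813277 = 14×125371 + 58083
125371 = 2×58083 + 9205
58083 = 6×9205 + 2853
9205 = 3×2853 + 646
2853 = 4×646 + 269
646 = 2×269 + 108
269 = 2×108 + 53
108 = 2×53 + 2
53 = 26×2 + 1
2 = 2×1 + 0
gcd = 1, so the inverse exists. Back-substitute:
1 = 53 − 26·2
1 = −26·108 + 53·53
1 = 53·269 − 132·108
1 = −132·646 + 317·269
1 = 317·2853 − 1400·646
1 = −1400·9205 + 4517·2853
1 = 4517·58083 − 28502·9205
1 = −28502·125371 + 61521·58083
1 = 61521·1813277 − 889796·125371
1 = −889796·41830742 + 20526829·1813277
So 1813277·20526829 ≡ 1 (mod 41830742).

20526829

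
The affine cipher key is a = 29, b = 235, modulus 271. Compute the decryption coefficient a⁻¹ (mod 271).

243

Apply the Euclidean algorithm to 271 and 29:
271 = 9·29 + 10
29 = 2·10 + 9
10 = 1·9 + 1
9 = 9·1 + 0
gcd = 1, so the inverse exists. Back-substitute:
1 = 10 − 9
1 = −29 + 3·10
1 = 3·271 − 28·29
Hence 29⁻¹ ≡ -28 ≡ 243 (mod 271).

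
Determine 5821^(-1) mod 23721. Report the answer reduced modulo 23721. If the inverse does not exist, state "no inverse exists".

gcd(23721, 5821) by repeated division:
23721 = 4·5821 + 437
5821 = 13·437 + 140
437 = 3·140 + 17
140 = 8·17 + 4
17 = 4·4 + 1
4 = 4·1 + 0
gcd = 1, so the inverse exists. Back-substitute:
1 = 17 − 4·4
1 = −4·140 + 33·17
1 = 33·437 − 103·140
1 = −103·5821 + 1372·437
1 = 1372·23721 − 5591·5821
Hence 5821⁻¹ ≡ -5591 ≡ 18130 (mod 23721).

18130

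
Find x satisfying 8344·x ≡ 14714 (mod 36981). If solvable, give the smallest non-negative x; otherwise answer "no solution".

1943

First find gcd(8344, 36981):
36981 = 4*8344 + 3605
8344 = 2*3605 + 1134
3605 = 3*1134 + 203
1134 = 5*203 + 119
203 = 1*119 + 84
119 = 1*84 + 35
84 = 2*35 + 14
35 = 2*14 + 7
14 = 2*7 + 0
gcd = 7 and 7 | 14714, so solutions exist. Divide through by 7: 1192x ≡ 2102 (mod 5283).
Now find 1192⁻¹ mod 5283:
5283 = 4×1192 + 515
1192 = 2×515 + 162
515 = 3×162 + 29
162 = 5×29 + 17
29 = 1×17 + 12
17 = 1×12 + 5
12 = 2×5 + 2
5 = 2×2 + 1
2 = 2×1 + 0
Back-substitute:
1 = 5 − 2·2
1 = −2·12 + 5·5
1 = 5·17 − 7·12
1 = −7·29 + 12·17
1 = 12·162 − 67·29
1 = −67·515 + 213·162
1 = 213·1192 − 493·515
1 = −493·5283 + 2185·1192
So 1192⁻¹ ≡ 2185 (mod 5283).
Then x ≡ 2185·2102 ≡ 1943 (mod 5283); the smallest non-negative solution is x = 1943.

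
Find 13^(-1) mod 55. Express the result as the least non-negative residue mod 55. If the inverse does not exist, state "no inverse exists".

Apply the Euclidean algorithm to 55 and 13:
55 = 4×13 + 3
13 = 4×3 + 1
3 = 3×1 + 0
The gcd is 1. Working backward:
1 = 13 − 4·3
1 = −4·55 + 17·13
So 13·17 ≡ 1 (mod 55).

17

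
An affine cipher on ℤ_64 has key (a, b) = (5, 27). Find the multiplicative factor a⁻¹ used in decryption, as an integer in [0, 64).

Apply the Euclidean algorithm to 64 and 5:
64 = 12·5 + 4
5 = 1·4 + 1
4 = 4·1 + 0
The gcd is 1. Working backward:
1 = 5 − 4
1 = −64 + 13·5
So 5·13 ≡ 1 (mod 64).

13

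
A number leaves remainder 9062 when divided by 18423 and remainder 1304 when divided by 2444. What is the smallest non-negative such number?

Write x = 9062 + 18423·k. Then 18423·k ≡ 1304 − 9062 ≡ 2018 (mod 2444).
Need 18423⁻¹ mod 2444. Extended Euclid on (2444, 1315):
2444 = 1·1315 + 1129
1315 = 1·1129 + 186
1129 = 6·186 + 13
186 = 14·13 + 4
13 = 3·4 + 1
4 = 4·1 + 0
Back-substitute:
1 = 13 − 3·4
1 = −3·186 + 43·13
1 = 43·1129 − 261·186
1 = −261·1315 + 304·1129
1 = 304·2444 − 565·1315
18423⁻¹ ≡ 1879 (mod 2444), so k ≡ 1879·2018 ≡ 1178 (mod 2444).
x = 9062 + 18423·1178 = 21711356.

21711356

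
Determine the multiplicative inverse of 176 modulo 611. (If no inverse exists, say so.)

Run Euclid on (611, 176):
611 = 3×176 + 83
176 = 2×83 + 10
83 = 8×10 + 3
10 = 3×3 + 1
3 = 3×1 + 0
Since gcd(176, 611) = 1, back-substitute to write 1 as a combination:
1 = 10 − 3·3
1 = −3·83 + 25·10
1 = 25·176 − 53·83
1 = −53·611 + 184·176
So 176·184 ≡ 1 (mod 611).

184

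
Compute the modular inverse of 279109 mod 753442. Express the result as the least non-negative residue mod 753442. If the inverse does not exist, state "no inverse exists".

gcd(753442, 279109) by repeated division:
753442 = 2·279109 + 195224
279109 = 1·195224 + 83885
195224 = 2·83885 + 27454
83885 = 3·27454 + 1523
27454 = 18·1523 + 40
1523 = 38·40 + 3
40 = 13·3 + 1
3 = 3·1 + 0
The gcd is 1. Working backward:
1 = 40 − 13·3
1 = −13·1523 + 495·40
1 = 495·27454 − 8923·1523
1 = −8923·83885 + 27264·27454
1 = 27264·195224 − 63451·83885
1 = −63451·279109 + 90715·195224
1 = 90715·753442 − 244881·279109
So 279109·(-244881) ≡ 1 (mod 753442), and -244881 ≡ 508561 (mod 753442).

508561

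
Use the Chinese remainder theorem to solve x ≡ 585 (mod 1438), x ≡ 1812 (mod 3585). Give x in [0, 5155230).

Write x = 585 + 1438·k. Then 1438·k ≡ 1812 − 585 ≡ 1227 (mod 3585).
Need 1438⁻¹ mod 3585. Extended Euclid on (3585, 1438):
3585 = 2·1438 + 709
1438 = 2·709 + 20
709 = 35·20 + 9
20 = 2·9 + 2
9 = 4·2 + 1
2 = 2·1 + 0
Back-substitute:
1 = 9 − 4·2
1 = −4·20 + 9·9
1 = 9·709 − 319·20
1 = −319·1438 + 647·709
1 = 647·3585 − 1613·1438
1438⁻¹ ≡ 1972 (mod 3585), so k ≡ 1972·1227 ≡ 3354 (mod 3585).
x = 585 + 1438·3354 = 4823637.

4823637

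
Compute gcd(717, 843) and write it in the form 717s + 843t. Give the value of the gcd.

3

Repeated division:
843 = 1×717 + 126
717 = 5×126 + 87
126 = 1×87 + 39
87 = 2×39 + 9
39 = 4×9 + 3
9 = 3×3 + 0
gcd(717, 843) = 3.
Back-substituting:
3 = 39 − 4·9
3 = −4·87 + 9·39
3 = 9·126 − 13·87
3 = −13·717 + 74·126
3 = 74·843 − 87·717
So 3 = (74)·843 + (-87)·717.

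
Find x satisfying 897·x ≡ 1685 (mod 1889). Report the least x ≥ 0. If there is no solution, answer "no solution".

1257

First find gcd(897, 1889):
1889 = 2×897 + 95
897 = 9×95 + 42
95 = 2×42 + 11
42 = 3×11 + 9
11 = 1×9 + 2
9 = 4×2 + 1
2 = 2×1 + 0
gcd = 1, so a unique solution mod 1889 exists.
Back-substitute for the Bézout coefficients:
1 = 9 − 4·2
1 = −4·11 + 5·9
1 = 5·42 − 19·11
1 = −19·95 + 43·42
1 = 43·897 − 406·95
1 = −406·1889 + 855·897
So 897·(855) ≡ 1 (mod 1889), giving 897⁻¹ ≡ 855.
x ≡ 897⁻¹·1685 ≡ 855·1685 ≡ 1257 (mod 1889).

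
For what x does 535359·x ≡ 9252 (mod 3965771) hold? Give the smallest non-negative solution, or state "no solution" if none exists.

First find gcd(535359, 3965771):
3965771 = 7×535359 + 218258
535359 = 2×218258 + 98843
218258 = 2×98843 + 20572
98843 = 4×20572 + 16555
20572 = 1×16555 + 4017
16555 = 4×4017 + 487
4017 = 8×487 + 121
487 = 4×121 + 3
121 = 40×3 + 1
3 = 3×1 + 0
gcd = 1, so a unique solution mod 3965771 exists.
Back-substitute for the Bézout coefficients:
1 = 121 − 40·3
1 = −40·487 + 161·121
1 = 161·4017 − 1328·487
1 = −1328·16555 + 5473·4017
1 = 5473·20572 − 6801·16555
1 = −6801·98843 + 32677·20572
1 = 32677·218258 − 72155·98843
1 = −72155·535359 + 176987·218258
1 = 176987·3965771 − 1311064·535359
So 535359·(-1311064) ≡ 1 (mod 3965771), giving 535359⁻¹ ≡ 2654707.
x ≡ 535359⁻¹·9252 ≡ 2654707·9252 ≡ 1329361 (mod 3965771).

1329361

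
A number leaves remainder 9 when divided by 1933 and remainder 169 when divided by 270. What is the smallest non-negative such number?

19339

Write x = 9 + 1933·k. Then 1933·k ≡ 169 − 9 ≡ 160 (mod 270).
Need 1933⁻¹ mod 270. Extended Euclid on (270, 43):
270 = 6×43 + 12
43 = 3×12 + 7
12 = 1×7 + 5
7 = 1×5 + 2
5 = 2×2 + 1
2 = 2×1 + 0
Back-substitute:
1 = 5 − 2·2
1 = −2·7 + 3·5
1 = 3·12 − 5·7
1 = −5·43 + 18·12
1 = 18·270 − 113·43
1933⁻¹ ≡ 157 (mod 270), so k ≡ 157·160 ≡ 10 (mod 270).
x = 9 + 1933·10 = 19339.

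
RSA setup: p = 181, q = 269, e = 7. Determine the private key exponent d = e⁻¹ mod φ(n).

φ(n) = (p−1)(q−1) = 180·268 = 48240.
Need d with 7·d ≡ 1 (mod 48240). Apply the extended Euclidean algorithm:
48240 = 6891×7 + 3
7 = 2×3 + 1
3 = 3×1 + 0
Back-substitute:
1 = 7 − 2·3
1 = −2·48240 + 13783·7
So 7·13783 ≡ 1 (mod 48240), hence d = 13783.

13783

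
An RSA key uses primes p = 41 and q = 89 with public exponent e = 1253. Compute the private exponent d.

1517

φ(n) = (p−1)(q−1) = 40·88 = 3520.
Need d with 1253·d ≡ 1 (mod 3520). Apply the extended Euclidean algorithm:
3520 = 2×1253 + 1014
1253 = 1×1014 + 239
1014 = 4×239 + 58
239 = 4×58 + 7
58 = 8×7 + 2
7 = 3×2 + 1
2 = 2×1 + 0
Back-substitute:
1 = 7 − 3·2
1 = −3·58 + 25·7
1 = 25·239 − 103·58
1 = −103·1014 + 437·239
1 = 437·1253 − 540·1014
1 = −540·3520 + 1517·1253
So 1253·1517 ≡ 1 (mod 3520), hence d = 1517.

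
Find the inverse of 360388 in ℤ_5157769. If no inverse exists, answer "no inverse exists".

Apply the Euclidean algorithm to 5157769 and 360388:
5157769 = 14*360388 + 112337
360388 = 3*112337 + 23377
112337 = 4*23377 + 18829
23377 = 1*18829 + 4548
18829 = 4*4548 + 637
4548 = 7*637 + 89
637 = 7*89 + 14
89 = 6*14 + 5
14 = 2*5 + 4
5 = 1*4 + 1
4 = 4*1 + 0
Since gcd(360388, 5157769) = 1, back-substitute to write 1 as a combination:
1 = 5 − 4
1 = −14 + 3·5
1 = 3·89 − 19·14
1 = −19·637 + 136·89
1 = 136·4548 − 971·637
1 = −971·18829 + 4020·4548
1 = 4020·23377 − 4991·18829
1 = −4991·112337 + 23984·23377
1 = 23984·360388 − 76943·112337
1 = −76943·5157769 + 1101186·360388
So 360388·1101186 ≡ 1 (mod 5157769).

1101186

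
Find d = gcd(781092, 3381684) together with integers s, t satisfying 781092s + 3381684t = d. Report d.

12

Repeated division:
3381684 = 4*781092 + 257316
781092 = 3*257316 + 9144
257316 = 28*9144 + 1284
9144 = 7*1284 + 156
1284 = 8*156 + 36
156 = 4*36 + 12
36 = 3*12 + 0
gcd(781092, 3381684) = 12.
Back-substituting:
12 = 156 − 4·36
12 = −4·1284 + 33·156
12 = 33·9144 − 235·1284
12 = −235·257316 + 6613·9144
12 = 6613·781092 − 20074·257316
12 = −20074·3381684 + 86909·781092
So 12 = (-20074)·3381684 + (86909)·781092.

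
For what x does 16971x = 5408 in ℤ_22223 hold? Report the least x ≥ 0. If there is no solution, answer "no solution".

219

First find gcd(16971, 22223):
22223 = 1·16971 + 5252
16971 = 3·5252 + 1215
5252 = 4·1215 + 392
1215 = 3·392 + 39
392 = 10·39 + 2
39 = 19·2 + 1
2 = 2·1 + 0
gcd = 1, so a unique solution mod 22223 exists.
Back-substitute for the Bézout coefficients:
1 = 39 − 19·2
1 = −19·392 + 191·39
1 = 191·1215 − 592·392
1 = −592·5252 + 2559·1215
1 = 2559·16971 − 8269·5252
1 = −8269·22223 + 10828·16971
So 16971·(10828) ≡ 1 (mod 22223), giving 16971⁻¹ ≡ 10828.
x ≡ 16971⁻¹·5408 ≡ 10828·5408 ≡ 219 (mod 22223).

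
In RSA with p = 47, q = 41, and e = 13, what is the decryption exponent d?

1557

φ(n) = (p−1)(q−1) = 46·40 = 1840.
Need d with 13·d ≡ 1 (mod 1840). Apply the extended Euclidean algorithm:
1840 = 141*13 + 7
13 = 1*7 + 6
7 = 1*6 + 1
6 = 6*1 + 0
Back-substitute:
1 = 7 − 6
1 = −13 + 2·7
1 = 2·1840 − 283·13
So 13·(-283) ≡ 1 (mod 1840), hence d ≡ -283 ≡ 1557 (mod 1840).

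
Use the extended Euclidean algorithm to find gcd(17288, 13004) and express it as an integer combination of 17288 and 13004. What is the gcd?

4

Apply Euclid's algorithm to 17288 and 13004:
17288 = 1·13004 + 4284
13004 = 3·4284 + 152
4284 = 28·152 + 28
152 = 5·28 + 12
28 = 2·12 + 4
12 = 3·4 + 0
gcd(17288, 13004) = 4.
Express as a combination:
4 = 28 − 2·12
4 = −2·152 + 11·28
4 = 11·4284 − 310·152
4 = −310·13004 + 941·4284
4 = 941·17288 − 1251·13004
So 4 = (941)·17288 + (-1251)·13004.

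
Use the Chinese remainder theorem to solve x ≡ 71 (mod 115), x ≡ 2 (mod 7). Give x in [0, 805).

646

Write x = 71 + 115·k. Then 115·k ≡ 2 − 71 ≡ 1 (mod 7).
Need 115⁻¹ mod 7. Extended Euclid on (7, 3):
7 = 2×3 + 1
3 = 3×1 + 0
Back-substitute:
1 = 7 − 2·3
115⁻¹ ≡ 5 (mod 7), so k ≡ 5·1 ≡ 5 (mod 7).
x = 71 + 115·5 = 646.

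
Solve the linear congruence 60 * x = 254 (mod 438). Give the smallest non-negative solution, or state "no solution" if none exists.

no solution

gcd(60, 438):
438 = 7·60 + 18
60 = 3·18 + 6
18 = 3·6 + 0
gcd = 6, but 6 ∤ 254, so the congruence has no solution.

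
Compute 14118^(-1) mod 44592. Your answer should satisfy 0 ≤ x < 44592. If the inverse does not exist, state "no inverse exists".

no inverse exists

Euclidean algorithm on 44592, 14118:
44592 = 3·14118 + 2238
14118 = 6·2238 + 690
2238 = 3·690 + 168
690 = 4·168 + 18
168 = 9·18 + 6
18 = 3·6 + 0
gcd(14118, 44592) = 6 ≠ 1, so 14118 has no multiplicative inverse modulo 44592.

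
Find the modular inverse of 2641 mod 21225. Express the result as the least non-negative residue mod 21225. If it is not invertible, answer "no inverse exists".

16411

Extended Euclidean algorithm:
21225 = 8*2641 + 97
2641 = 27*97 + 22
97 = 4*22 + 9
22 = 2*9 + 4
9 = 2*4 + 1
4 = 4*1 + 0
The gcd is 1. Working backward:
1 = 9 − 2·4
1 = −2·22 + 5·9
1 = 5·97 − 22·22
1 = −22·2641 + 599·97
1 = 599·21225 − 4814·2641
So 2641·(-4814) ≡ 1 (mod 21225), and -4814 ≡ 16411 (mod 21225).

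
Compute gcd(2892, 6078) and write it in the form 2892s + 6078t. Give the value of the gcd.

6

Apply Euclid's algorithm to 6078 and 2892:
6078 = 2·2892 + 294
2892 = 9·294 + 246
294 = 1·246 + 48
246 = 5·48 + 6
48 = 8·6 + 0
gcd(2892, 6078) = 6.
Working backward:
6 = 246 − 5·48
6 = −5·294 + 6·246
6 = 6·2892 − 59·294
6 = −59·6078 + 124·2892
So 6 = (-59)·6078 + (124)·2892.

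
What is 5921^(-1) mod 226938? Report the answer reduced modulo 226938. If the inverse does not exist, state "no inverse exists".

53927

gcd(226938, 5921) by repeated division:
226938 = 38×5921 + 1940
5921 = 3×1940 + 101
1940 = 19×101 + 21
101 = 4×21 + 17
21 = 1×17 + 4
17 = 4×4 + 1
4 = 4×1 + 0
gcd = 1, so the inverse exists. Back-substitute:
1 = 17 − 4·4
1 = −4·21 + 5·17
1 = 5·101 − 24·21
1 = −24·1940 + 461·101
1 = 461·5921 − 1407·1940
1 = −1407·226938 + 53927·5921
So 5921·53927 ≡ 1 (mod 226938).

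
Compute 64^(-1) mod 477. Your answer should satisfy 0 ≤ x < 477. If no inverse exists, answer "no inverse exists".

82

Extended Euclidean algorithm:
477 = 7×64 + 29
64 = 2×29 + 6
29 = 4×6 + 5
6 = 1×5 + 1
5 = 5×1 + 0
Since gcd(64, 477) = 1, back-substitute to write 1 as a combination:
1 = 6 − 5
1 = −29 + 5·6
1 = 5·64 − 11·29
1 = −11·477 + 82·64
So 64·82 ≡ 1 (mod 477).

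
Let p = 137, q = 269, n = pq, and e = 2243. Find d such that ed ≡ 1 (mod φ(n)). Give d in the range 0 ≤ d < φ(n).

12171

φ(n) = (p−1)(q−1) = 136·268 = 36448.
Need d with 2243·d ≡ 1 (mod 36448). Apply the extended Euclidean algorithm:
36448 = 16×2243 + 560
2243 = 4×560 + 3
560 = 186×3 + 2
3 = 1×2 + 1
2 = 2×1 + 0
Back-substitute:
1 = 3 − 2
1 = −560 + 187·3
1 = 187·2243 − 749·560
1 = −749·36448 + 12171·2243
So 2243·12171 ≡ 1 (mod 36448), hence d = 12171.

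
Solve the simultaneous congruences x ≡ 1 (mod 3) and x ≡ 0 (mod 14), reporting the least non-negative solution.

Write x = 1 + 3·k. Then 3·k ≡ 0 − 1 ≡ 13 (mod 14).
Need 3⁻¹ mod 14. Extended Euclid on (14, 3):
14 = 4*3 + 2
3 = 1*2 + 1
2 = 2*1 + 0
Back-substitute:
1 = 3 − 2
1 = −14 + 5·3
3⁻¹ ≡ 5 (mod 14), so k ≡ 5·13 ≡ 9 (mod 14).
x = 1 + 3·9 = 28.

28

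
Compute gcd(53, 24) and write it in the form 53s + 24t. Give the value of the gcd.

Repeated division:
53 = 2·24 + 5
24 = 4·5 + 4
5 = 1·4 + 1
4 = 4·1 + 0
gcd(53, 24) = 1.
Express as a combination:
1 = 5 − 4
1 = −24 + 5·5
1 = 5·53 − 11·24
So 1 = (5)·53 + (-11)·24.

1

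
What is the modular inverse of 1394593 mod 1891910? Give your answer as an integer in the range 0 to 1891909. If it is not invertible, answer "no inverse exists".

Apply the Euclidean algorithm to 1891910 and 1394593:
1891910 = 1*1394593 + 497317
1394593 = 2*497317 + 399959
497317 = 1*399959 + 97358
399959 = 4*97358 + 10527
97358 = 9*10527 + 2615
10527 = 4*2615 + 67
2615 = 39*67 + 2
67 = 33*2 + 1
2 = 2*1 + 0
Since gcd(1394593, 1891910) = 1, back-substitute to write 1 as a combination:
1 = 67 − 33·2
1 = −33·2615 + 1288·67
1 = 1288·10527 − 5185·2615
1 = −5185·97358 + 47953·10527
1 = 47953·399959 − 196997·97358
1 = −196997·497317 + 244950·399959
1 = 244950·1394593 − 686897·497317
1 = −686897·1891910 + 931847·1394593
So 1394593·931847 ≡ 1 (mod 1891910).

931847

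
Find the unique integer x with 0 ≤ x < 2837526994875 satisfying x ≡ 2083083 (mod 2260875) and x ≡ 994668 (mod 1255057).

Write x = 2083083 + 2260875·k. Then 2260875·k ≡ 994668 − 2083083 ≡ 166642 (mod 1255057).
Need 2260875⁻¹ mod 1255057. Extended Euclid on (1255057, 1005818):
1255057 = 1*1005818 + 249239
1005818 = 4*249239 + 8862
249239 = 28*8862 + 1103
8862 = 8*1103 + 38
1103 = 29*38 + 1
38 = 38*1 + 0
Back-substitute:
1 = 1103 − 29·38
1 = −29·8862 + 233·1103
1 = 233·249239 − 6553·8862
1 = −6553·1005818 + 26445·249239
1 = 26445·1255057 − 32998·1005818
2260875⁻¹ ≡ 1222059 (mod 1255057), so k ≡ 1222059·166642 ≡ 807058 (mod 1255057).
x = 2083083 + 2260875·807058 = 1824659338833.

1824659338833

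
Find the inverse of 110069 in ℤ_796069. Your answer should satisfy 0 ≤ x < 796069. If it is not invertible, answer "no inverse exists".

389945

Extended Euclidean algorithm:
796069 = 7*110069 + 25586
110069 = 4*25586 + 7725
25586 = 3*7725 + 2411
7725 = 3*2411 + 492
2411 = 4*492 + 443
492 = 1*443 + 49
443 = 9*49 + 2
49 = 24*2 + 1
2 = 2*1 + 0
Since gcd(110069, 796069) = 1, back-substitute to write 1 as a combination:
1 = 49 − 24·2
1 = −24·443 + 217·49
1 = 217·492 − 241·443
1 = −241·2411 + 1181·492
1 = 1181·7725 − 3784·2411
1 = −3784·25586 + 12533·7725
1 = 12533·110069 − 53916·25586
1 = −53916·796069 + 389945·110069
So 110069·389945 ≡ 1 (mod 796069).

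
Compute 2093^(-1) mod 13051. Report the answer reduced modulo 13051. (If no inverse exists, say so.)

Extended Euclidean algorithm:
13051 = 6·2093 + 493
2093 = 4·493 + 121
493 = 4·121 + 9
121 = 13·9 + 4
9 = 2·4 + 1
4 = 4·1 + 0
Since gcd(2093, 13051) = 1, back-substitute to write 1 as a combination:
1 = 9 − 2·4
1 = −2·121 + 27·9
1 = 27·493 − 110·121
1 = −110·2093 + 467·493
1 = 467·13051 − 2912·2093
So 2093·(-2912) ≡ 1 (mod 13051), and -2912 ≡ 10139 (mod 13051).

10139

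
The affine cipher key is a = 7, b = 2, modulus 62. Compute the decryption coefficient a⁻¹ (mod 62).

9

Extended Euclidean algorithm:
62 = 8*7 + 6
7 = 1*6 + 1
6 = 6*1 + 0
The gcd is 1. Working backward:
1 = 7 − 6
1 = −62 + 9·7
So 7·9 ≡ 1 (mod 62).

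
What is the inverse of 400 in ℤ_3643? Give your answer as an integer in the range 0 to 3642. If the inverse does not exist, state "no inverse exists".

847

Run Euclid on (3643, 400):
3643 = 9*400 + 43
400 = 9*43 + 13
43 = 3*13 + 4
13 = 3*4 + 1
4 = 4*1 + 0
gcd = 1, so the inverse exists. Back-substitute:
1 = 13 − 3·4
1 = −3·43 + 10·13
1 = 10·400 − 93·43
1 = −93·3643 + 847·400
So 400·847 ≡ 1 (mod 3643).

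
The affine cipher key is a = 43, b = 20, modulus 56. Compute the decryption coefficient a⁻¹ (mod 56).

43

gcd(56, 43) by repeated division:
56 = 1·43 + 13
43 = 3·13 + 4
13 = 3·4 + 1
4 = 4·1 + 0
gcd = 1, so the inverse exists. Back-substitute:
1 = 13 − 3·4
1 = −3·43 + 10·13
1 = 10·56 − 13·43
So 43·(-13) ≡ 1 (mod 56), and -13 ≡ 43 (mod 56).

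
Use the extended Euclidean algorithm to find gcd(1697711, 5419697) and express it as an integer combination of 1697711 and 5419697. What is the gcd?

1

Euclidean algorithm:
5419697 = 3·1697711 + 326564
1697711 = 5·326564 + 64891
326564 = 5·64891 + 2109
64891 = 30·2109 + 1621
2109 = 1·1621 + 488
1621 = 3·488 + 157
488 = 3·157 + 17
157 = 9·17 + 4
17 = 4·4 + 1
4 = 4·1 + 0
gcd(1697711, 5419697) = 1.
Working backward:
1 = 17 − 4·4
1 = −4·157 + 37·17
1 = 37·488 − 115·157
1 = −115·1621 + 382·488
1 = 382·2109 − 497·1621
1 = −497·64891 + 15292·2109
1 = 15292·326564 − 76957·64891
1 = −76957·1697711 + 400077·326564
1 = 400077·5419697 − 1277188·1697711
So 1 = (400077)·5419697 + (-1277188)·1697711.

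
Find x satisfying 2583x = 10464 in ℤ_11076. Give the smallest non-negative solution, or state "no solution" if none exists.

First find gcd(2583, 11076):
11076 = 4*2583 + 744
2583 = 3*744 + 351
744 = 2*351 + 42
351 = 8*42 + 15
42 = 2*15 + 12
15 = 1*12 + 3
12 = 4*3 + 0
gcd = 3 and 3 | 10464, so solutions exist. Divide through by 3: 861x ≡ 3488 (mod 3692).
Now find 861⁻¹ mod 3692:
3692 = 4*861 + 248
861 = 3*248 + 117
248 = 2*117 + 14
117 = 8*14 + 5
14 = 2*5 + 4
5 = 1*4 + 1
4 = 4*1 + 0
Back-substitute:
1 = 5 − 4
1 = −14 + 3·5
1 = 3·117 − 25·14
1 = −25·248 + 53·117
1 = 53·861 − 184·248
1 = −184·3692 + 789·861
So 861⁻¹ ≡ 789 (mod 3692).
Then x ≡ 789·3488 ≡ 1492 (mod 3692); the smallest non-negative solution is x = 1492.

1492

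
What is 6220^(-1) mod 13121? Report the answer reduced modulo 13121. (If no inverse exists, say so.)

gcd(13121, 6220) by repeated division:
13121 = 2×6220 + 681
6220 = 9×681 + 91
681 = 7×91 + 44
91 = 2×44 + 3
44 = 14×3 + 2
3 = 1×2 + 1
2 = 2×1 + 0
gcd = 1, so the inverse exists. Back-substitute:
1 = 3 − 2
1 = −44 + 15·3
1 = 15·91 − 31·44
1 = −31·681 + 232·91
1 = 232·6220 − 2119·681
1 = −2119·13121 + 4470·6220
So 6220·4470 ≡ 1 (mod 13121).

4470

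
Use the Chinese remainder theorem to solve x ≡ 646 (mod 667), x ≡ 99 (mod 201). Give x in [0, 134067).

17988

Write x = 646 + 667·k. Then 667·k ≡ 99 − 646 ≡ 56 (mod 201).
Need 667⁻¹ mod 201. Extended Euclid on (201, 64):
201 = 3×64 + 9
64 = 7×9 + 1
9 = 9×1 + 0
Back-substitute:
1 = 64 − 7·9
1 = −7·201 + 22·64
667⁻¹ ≡ 22 (mod 201), so k ≡ 22·56 ≡ 26 (mod 201).
x = 646 + 667·26 = 17988.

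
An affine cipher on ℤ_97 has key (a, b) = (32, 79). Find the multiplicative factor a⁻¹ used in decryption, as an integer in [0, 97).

94

Extended Euclidean algorithm:
97 = 3*32 + 1
32 = 32*1 + 0
gcd = 1, so the inverse exists. Back-substitute:
1 = 97 − 3·32
So 32·(-3) ≡ 1 (mod 97), and -3 ≡ 94 (mod 97).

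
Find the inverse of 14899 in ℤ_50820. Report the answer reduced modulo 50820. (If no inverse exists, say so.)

39499

Run Euclid on (50820, 14899):
50820 = 3·14899 + 6123
14899 = 2·6123 + 2653
6123 = 2·2653 + 817
2653 = 3·817 + 202
817 = 4·202 + 9
202 = 22·9 + 4
9 = 2·4 + 1
4 = 4·1 + 0
gcd = 1, so the inverse exists. Back-substitute:
1 = 9 − 2·4
1 = −2·202 + 45·9
1 = 45·817 − 182·202
1 = −182·2653 + 591·817
1 = 591·6123 − 1364·2653
1 = −1364·14899 + 3319·6123
1 = 3319·50820 − 11321·14899
Thus 14899·(-11321) ≡ 1 (mod 50820); reducing, -11321 mod 50820 = 39499.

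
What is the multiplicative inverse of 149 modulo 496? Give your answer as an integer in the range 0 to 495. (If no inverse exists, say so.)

Apply the Euclidean algorithm to 496 and 149:
496 = 3·149 + 49
149 = 3·49 + 2
49 = 24·2 + 1
2 = 2·1 + 0
The gcd is 1. Working backward:
1 = 49 − 24·2
1 = −24·149 + 73·49
1 = 73·496 − 243·149
So 149·(-243) ≡ 1 (mod 496), and -243 ≡ 253 (mod 496).

253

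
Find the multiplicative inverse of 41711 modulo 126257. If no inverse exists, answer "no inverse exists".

96490

gcd(126257, 41711) by repeated division:
126257 = 3·41711 + 1124
41711 = 37·1124 + 123
1124 = 9·123 + 17
123 = 7·17 + 4
17 = 4·4 + 1
4 = 4·1 + 0
gcd = 1, so the inverse exists. Back-substitute:
1 = 17 − 4·4
1 = −4·123 + 29·17
1 = 29·1124 − 265·123
1 = −265·41711 + 9834·1124
1 = 9834·126257 − 29767·41711
Hence 41711⁻¹ ≡ -29767 ≡ 96490 (mod 126257).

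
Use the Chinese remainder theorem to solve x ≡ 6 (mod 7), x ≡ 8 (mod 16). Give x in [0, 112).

104

Write x = 6 + 7·k. Then 7·k ≡ 8 − 6 ≡ 2 (mod 16).
Need 7⁻¹ mod 16. Extended Euclid on (16, 7):
16 = 2×7 + 2
7 = 3×2 + 1
2 = 2×1 + 0
Back-substitute:
1 = 7 − 3·2
1 = −3·16 + 7·7
7⁻¹ ≡ 7 (mod 16), so k ≡ 7·2 ≡ 14 (mod 16).
x = 6 + 7·14 = 104.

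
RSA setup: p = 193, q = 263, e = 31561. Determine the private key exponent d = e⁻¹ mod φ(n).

4729

φ(n) = (p−1)(q−1) = 192·262 = 50304.
Need d with 31561·d ≡ 1 (mod 50304). Apply the extended Euclidean algorithm:
50304 = 1*31561 + 18743
31561 = 1*18743 + 12818
18743 = 1*12818 + 5925
12818 = 2*5925 + 968
5925 = 6*968 + 117
968 = 8*117 + 32
117 = 3*32 + 21
32 = 1*21 + 11
21 = 1*11 + 10
11 = 1*10 + 1
10 = 10*1 + 0
Back-substitute:
1 = 11 − 10
1 = −21 + 2·11
1 = 2·32 − 3·21
1 = −3·117 + 11·32
1 = 11·968 − 91·117
1 = −91·5925 + 557·968
1 = 557·12818 − 1205·5925
1 = −1205·18743 + 1762·12818
1 = 1762·31561 − 2967·18743
1 = −2967·50304 + 4729·31561
So 31561·4729 ≡ 1 (mod 50304), hence d = 4729.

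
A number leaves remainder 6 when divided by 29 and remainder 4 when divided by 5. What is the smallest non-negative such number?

64

Write x = 6 + 29·k. Then 29·k ≡ 4 − 6 ≡ 3 (mod 5).
Need 29⁻¹ mod 5. Extended Euclid on (5, 4):
5 = 1×4 + 1
4 = 4×1 + 0
Back-substitute:
1 = 5 − 4
29⁻¹ ≡ 4 (mod 5), so k ≡ 4·3 ≡ 2 (mod 5).
x = 6 + 29·2 = 64.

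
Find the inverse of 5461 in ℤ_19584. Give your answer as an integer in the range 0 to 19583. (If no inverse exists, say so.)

17149

Run Euclid on (19584, 5461):
19584 = 3*5461 + 3201
5461 = 1*3201 + 2260
3201 = 1*2260 + 941
2260 = 2*941 + 378
941 = 2*378 + 185
378 = 2*185 + 8
185 = 23*8 + 1
8 = 8*1 + 0
Since gcd(5461, 19584) = 1, back-substitute to write 1 as a combination:
1 = 185 − 23·8
1 = −23·378 + 47·185
1 = 47·941 − 117·378
1 = −117·2260 + 281·941
1 = 281·3201 − 398·2260
1 = −398·5461 + 679·3201
1 = 679·19584 − 2435·5461
Hence 5461⁻¹ ≡ -2435 ≡ 17149 (mod 19584).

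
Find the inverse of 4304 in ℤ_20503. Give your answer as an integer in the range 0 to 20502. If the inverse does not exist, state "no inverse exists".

Run Euclid on (20503, 4304):
20503 = 4·4304 + 3287
4304 = 1·3287 + 1017
3287 = 3·1017 + 236
1017 = 4·236 + 73
236 = 3·73 + 17
73 = 4·17 + 5
17 = 3·5 + 2
5 = 2·2 + 1
2 = 2·1 + 0
The gcd is 1. Working backward:
1 = 5 − 2·2
1 = −2·17 + 7·5
1 = 7·73 − 30·17
1 = −30·236 + 97·73
1 = 97·1017 − 418·236
1 = −418·3287 + 1351·1017
1 = 1351·4304 − 1769·3287
1 = −1769·20503 + 8427·4304
So 4304·8427 ≡ 1 (mod 20503).

8427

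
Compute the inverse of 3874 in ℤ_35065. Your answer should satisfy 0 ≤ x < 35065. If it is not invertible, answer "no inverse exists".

18854

Run Euclid on (35065, 3874):
35065 = 9×3874 + 199
3874 = 19×199 + 93
199 = 2×93 + 13
93 = 7×13 + 2
13 = 6×2 + 1
2 = 2×1 + 0
Since gcd(3874, 35065) = 1, back-substitute to write 1 as a combination:
1 = 13 − 6·2
1 = −6·93 + 43·13
1 = 43·199 − 92·93
1 = −92·3874 + 1791·199
1 = 1791·35065 − 16211·3874
Hence 3874⁻¹ ≡ -16211 ≡ 18854 (mod 35065).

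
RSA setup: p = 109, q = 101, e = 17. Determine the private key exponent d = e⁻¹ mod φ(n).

φ(n) = (p−1)(q−1) = 108·100 = 10800.
Need d with 17·d ≡ 1 (mod 10800). Apply the extended Euclidean algorithm:
10800 = 635*17 + 5
17 = 3*5 + 2
5 = 2*2 + 1
2 = 2*1 + 0
Back-substitute:
1 = 5 − 2·2
1 = −2·17 + 7·5
1 = 7·10800 − 4447·17
So 17·(-4447) ≡ 1 (mod 10800), hence d ≡ -4447 ≡ 6353 (mod 10800).

6353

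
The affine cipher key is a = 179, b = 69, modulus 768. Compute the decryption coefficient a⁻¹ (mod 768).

gcd(768, 179) by repeated division:
768 = 4×179 + 52
179 = 3×52 + 23
52 = 2×23 + 6
23 = 3×6 + 5
6 = 1×5 + 1
5 = 5×1 + 0
The gcd is 1. Working backward:
1 = 6 − 5
1 = −23 + 4·6
1 = 4·52 − 9·23
1 = −9·179 + 31·52
1 = 31·768 − 133·179
So 179·(-133) ≡ 1 (mod 768), and -133 ≡ 635 (mod 768).

635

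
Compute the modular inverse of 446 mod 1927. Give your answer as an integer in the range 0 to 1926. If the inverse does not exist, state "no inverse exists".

1361

Extended Euclidean algorithm:
1927 = 4·446 + 143
446 = 3·143 + 17
143 = 8·17 + 7
17 = 2·7 + 3
7 = 2·3 + 1
3 = 3·1 + 0
Since gcd(446, 1927) = 1, back-substitute to write 1 as a combination:
1 = 7 − 2·3
1 = −2·17 + 5·7
1 = 5·143 − 42·17
1 = −42·446 + 131·143
1 = 131·1927 − 566·446
Hence 446⁻¹ ≡ -566 ≡ 1361 (mod 1927).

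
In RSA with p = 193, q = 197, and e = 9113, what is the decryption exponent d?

34985

φ(n) = (p−1)(q−1) = 192·196 = 37632.
Need d with 9113·d ≡ 1 (mod 37632). Apply the extended Euclidean algorithm:
37632 = 4×9113 + 1180
9113 = 7×1180 + 853
1180 = 1×853 + 327
853 = 2×327 + 199
327 = 1×199 + 128
199 = 1×128 + 71
128 = 1×71 + 57
71 = 1×57 + 14
57 = 4×14 + 1
14 = 14×1 + 0
Back-substitute:
1 = 57 − 4·14
1 = −4·71 + 5·57
1 = 5·128 − 9·71
1 = −9·199 + 14·128
1 = 14·327 − 23·199
1 = −23·853 + 60·327
1 = 60·1180 − 83·853
1 = −83·9113 + 641·1180
1 = 641·37632 − 2647·9113
So 9113·(-2647) ≡ 1 (mod 37632), hence d ≡ -2647 ≡ 34985 (mod 37632).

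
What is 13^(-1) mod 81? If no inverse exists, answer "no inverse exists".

25

gcd(81, 13) by repeated division:
81 = 6*13 + 3
13 = 4*3 + 1
3 = 3*1 + 0
gcd = 1, so the inverse exists. Back-substitute:
1 = 13 − 4·3
1 = −4·81 + 25·13
So 13·25 ≡ 1 (mod 81).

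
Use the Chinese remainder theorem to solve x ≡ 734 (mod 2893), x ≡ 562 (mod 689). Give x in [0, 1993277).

622729

Write x = 734 + 2893·k. Then 2893·k ≡ 562 − 734 ≡ 517 (mod 689).
Need 2893⁻¹ mod 689. Extended Euclid on (689, 137):
689 = 5×137 + 4
137 = 34×4 + 1
4 = 4×1 + 0
Back-substitute:
1 = 137 − 34·4
1 = −34·689 + 171·137
2893⁻¹ ≡ 171 (mod 689), so k ≡ 171·517 ≡ 215 (mod 689).
x = 734 + 2893·215 = 622729.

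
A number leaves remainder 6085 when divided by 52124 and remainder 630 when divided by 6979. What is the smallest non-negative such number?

280172585

Write x = 6085 + 52124·k. Then 52124·k ≡ 630 − 6085 ≡ 1524 (mod 6979).
Need 52124⁻¹ mod 6979. Extended Euclid on (6979, 3271):
6979 = 2×3271 + 437
3271 = 7×437 + 212
437 = 2×212 + 13
212 = 16×13 + 4
13 = 3×4 + 1
4 = 4×1 + 0
Back-substitute:
1 = 13 − 3·4
1 = −3·212 + 49·13
1 = 49·437 − 101·212
1 = −101·3271 + 756·437
1 = 756·6979 − 1613·3271
52124⁻¹ ≡ 5366 (mod 6979), so k ≡ 5366·1524 ≡ 5375 (mod 6979).
x = 6085 + 52124·5375 = 280172585.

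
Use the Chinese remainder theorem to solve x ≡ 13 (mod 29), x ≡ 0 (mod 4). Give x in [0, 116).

Write x = 13 + 29·k. Then 29·k ≡ 0 − 13 ≡ 3 (mod 4).
Need 29⁻¹ mod 4. Extended Euclid on (4, 1):
4 = 4·1 + 0
29⁻¹ ≡ 1 (mod 4), so k ≡ 1·3 ≡ 3 (mod 4).
x = 13 + 29·3 = 100.

100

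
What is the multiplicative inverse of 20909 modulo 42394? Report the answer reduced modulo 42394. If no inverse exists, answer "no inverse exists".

Run Euclid on (42394, 20909):
42394 = 2·20909 + 576
20909 = 36·576 + 173
576 = 3·173 + 57
173 = 3·57 + 2
57 = 28·2 + 1
2 = 2·1 + 0
The gcd is 1. Working backward:
1 = 57 − 28·2
1 = −28·173 + 85·57
1 = 85·576 − 283·173
1 = −283·20909 + 10273·576
1 = 10273·42394 − 20829·20909
So 20909·(-20829) ≡ 1 (mod 42394), and -20829 ≡ 21565 (mod 42394).

21565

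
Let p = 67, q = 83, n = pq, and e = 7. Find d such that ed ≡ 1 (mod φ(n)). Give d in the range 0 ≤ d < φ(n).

4639

φ(n) = (p−1)(q−1) = 66·82 = 5412.
Need d with 7·d ≡ 1 (mod 5412). Apply the extended Euclidean algorithm:
5412 = 773×7 + 1
7 = 7×1 + 0
Back-substitute:
1 = 5412 − 773·7
So 7·(-773) ≡ 1 (mod 5412), hence d ≡ -773 ≡ 4639 (mod 5412).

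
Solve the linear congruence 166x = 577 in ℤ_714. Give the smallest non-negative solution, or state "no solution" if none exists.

no solution

gcd(166, 714):
714 = 4×166 + 50
166 = 3×50 + 16
50 = 3×16 + 2
16 = 8×2 + 0
gcd = 2, but 2 ∤ 577, so the congruence has no solution.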